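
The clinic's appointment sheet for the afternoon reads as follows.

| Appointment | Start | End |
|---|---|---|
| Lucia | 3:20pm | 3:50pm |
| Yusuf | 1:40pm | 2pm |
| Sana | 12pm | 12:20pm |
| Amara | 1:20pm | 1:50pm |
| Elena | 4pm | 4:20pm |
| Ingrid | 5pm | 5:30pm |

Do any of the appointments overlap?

Yes

Check each pair: they overlap iff neither finishes before the other starts.
Sorted by start: Sana, Amara, Yusuf, Lucia, Elena, Ingrid.
Amara starts after Sana ends; Sana is clear from here.
Yusuf starts before Amara ends → Amara and Yusuf overlap.
That's a conflict, so the schedule is not conflict-free.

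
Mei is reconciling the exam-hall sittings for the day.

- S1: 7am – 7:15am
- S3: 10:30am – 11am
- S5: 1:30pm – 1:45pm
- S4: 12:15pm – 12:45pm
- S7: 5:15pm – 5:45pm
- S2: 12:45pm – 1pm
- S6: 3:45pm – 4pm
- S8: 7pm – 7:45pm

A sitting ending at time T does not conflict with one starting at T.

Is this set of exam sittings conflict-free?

Sorted by start: S1, S3, S4, S2, S5, S6, S7, S8.
S3 starts after S1 ends, so S1 has no further overlaps.
S4 starts after S3 ends, so S3 has no further overlaps.
S2 starts exactly when S4 ends (back-to-back, no overlap), so S4 has no further overlaps.
S5 starts after S2 ends, so S2 has no further overlaps.
S6 starts after S5 ends, so S5 has no further overlaps.
S7 starts after S6 ends, so S6 has no further overlaps.
S8 starts after S7 ends.
Every pair is clear; the schedule has no overlaps.

Yes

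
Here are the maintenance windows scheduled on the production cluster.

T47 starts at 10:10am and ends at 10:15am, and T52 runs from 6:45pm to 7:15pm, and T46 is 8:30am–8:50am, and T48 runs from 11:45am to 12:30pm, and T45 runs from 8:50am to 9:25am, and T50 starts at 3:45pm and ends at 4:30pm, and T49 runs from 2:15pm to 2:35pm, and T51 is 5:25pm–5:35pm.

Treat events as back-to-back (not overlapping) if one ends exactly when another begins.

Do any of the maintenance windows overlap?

Sorted by start: T46, T45, T47, T48, T49, T50, T51, T52.
T45 starts exactly when T46 ends (back-to-back, no overlap) — done with T46.
T47 starts after T45 ends — done with T45.
T48 starts after T47 ends — done with T47.
T49 starts after T48 ends — done with T48.
T50 starts after T49 ends — done with T49.
T51 starts after T50 ends — done with T50.
T52 starts after T51 ends.
Every pair is clear; the schedule has no overlaps.

No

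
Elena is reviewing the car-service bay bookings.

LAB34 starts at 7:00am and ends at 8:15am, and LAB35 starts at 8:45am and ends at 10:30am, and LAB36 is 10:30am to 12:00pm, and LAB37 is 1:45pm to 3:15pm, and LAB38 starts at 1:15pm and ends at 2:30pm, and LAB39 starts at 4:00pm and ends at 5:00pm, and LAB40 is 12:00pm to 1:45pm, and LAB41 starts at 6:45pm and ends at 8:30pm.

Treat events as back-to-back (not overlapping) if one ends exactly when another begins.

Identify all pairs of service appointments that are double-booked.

LAB37 & LAB38, LAB38 & LAB40

Sorted by start: LAB34, LAB35, LAB36, LAB40, LAB38, LAB37, LAB39, LAB41.
LAB35 starts after LAB34 ends — done with LAB34.
LAB36 starts exactly when LAB35 ends (back-to-back, no overlap) — done with LAB35.
LAB40 starts exactly when LAB36 ends (back-to-back, no overlap) — done with LAB36.
LAB38 starts before LAB40 ends → LAB40 and LAB38 overlap.
LAB37 starts exactly when LAB40 ends (back-to-back, no overlap) — done with LAB40.
LAB37 starts before LAB38 ends → LAB38 and LAB37 overlap.
LAB39 starts after LAB38 ends — done with LAB38.
LAB39 starts after LAB37 ends — done with LAB37.
LAB41 starts after LAB39 ends.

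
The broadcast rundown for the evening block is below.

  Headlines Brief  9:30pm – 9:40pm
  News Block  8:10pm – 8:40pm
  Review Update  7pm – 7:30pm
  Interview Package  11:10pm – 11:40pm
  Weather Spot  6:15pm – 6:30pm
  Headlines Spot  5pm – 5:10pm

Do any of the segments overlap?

No

Sorted by start: Headlines Spot, Weather Spot, Review Update, News Block, Headlines Brief, Interview Package.
Weather Spot starts after Headlines Spot ends — done with Headlines Spot.
Review Update starts after Weather Spot ends — done with Weather Spot.
News Block starts after Review Update ends — done with Review Update.
Headlines Brief starts after News Block ends — done with News Block.
Interview Package starts after Headlines Brief ends.
Every pair is clear; the schedule has no overlaps.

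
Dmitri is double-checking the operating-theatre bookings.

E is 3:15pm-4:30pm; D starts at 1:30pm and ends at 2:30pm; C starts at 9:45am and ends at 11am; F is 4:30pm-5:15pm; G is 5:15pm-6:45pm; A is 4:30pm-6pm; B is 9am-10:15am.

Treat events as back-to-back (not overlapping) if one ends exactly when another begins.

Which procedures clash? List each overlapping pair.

Two intervals overlap when each starts before the other ends.
Sorted by start: B, C, D, E, A, F, G.
C starts before B ends → B and C overlap.
D starts after B ends — done with B.
D starts after C ends — done with C.
E starts after D ends — done with D.
A starts exactly when E ends (back-to-back, no overlap) — done with E.
F starts before A ends → A and F overlap.
G starts before A ends → A and G overlap.
G starts exactly when F ends (back-to-back, no overlap).

A & F, A & G, B & C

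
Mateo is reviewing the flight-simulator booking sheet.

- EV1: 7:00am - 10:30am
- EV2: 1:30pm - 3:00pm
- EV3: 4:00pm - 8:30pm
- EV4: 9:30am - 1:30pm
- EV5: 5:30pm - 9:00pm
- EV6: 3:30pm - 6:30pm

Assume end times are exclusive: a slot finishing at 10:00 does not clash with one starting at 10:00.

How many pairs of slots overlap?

4

Sorted by start: EV1, EV4, EV2, EV6, EV3, EV5.
EV4 starts before EV1 ends → EV1 and EV4 overlap.
EV2 starts after EV1 ends, so EV1 has no further overlaps.
EV2 starts exactly when EV4 ends (back-to-back, no overlap), so EV4 has no further overlaps.
EV6 starts after EV2 ends, so EV2 has no further overlaps.
EV3 starts before EV6 ends → EV6 and EV3 overlap.
EV5 starts before EV6 ends → EV6 and EV5 overlap.
EV5 starts before EV3 ends → EV3 and EV5 overlap.
Overlapping pairs: EV1 & EV4, EV3 & EV5, EV3 & EV6, EV5 & EV6 — 4 in total.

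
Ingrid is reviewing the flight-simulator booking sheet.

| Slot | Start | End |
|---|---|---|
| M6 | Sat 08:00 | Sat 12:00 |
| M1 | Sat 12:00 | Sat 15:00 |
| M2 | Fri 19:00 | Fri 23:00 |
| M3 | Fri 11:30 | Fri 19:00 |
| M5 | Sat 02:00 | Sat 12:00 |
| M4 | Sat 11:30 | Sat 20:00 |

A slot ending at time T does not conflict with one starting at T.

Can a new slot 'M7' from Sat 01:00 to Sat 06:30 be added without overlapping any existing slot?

M3: ends Fri 19:00 at or before M7 starts Sat 01:00 → clear.
M2: ends Fri 23:00 at or before M7 starts Sat 01:00 → clear.
M5: starts Sat 02:00 before M7 ends Sat 06:30, and ends Sat 12:00 after M7 starts Sat 01:00 → overlap.
M6: starts Sat 08:00 at or after M7 ends Sat 06:30 → clear.
M4: starts Sat 11:30 at or after M7 ends Sat 06:30 → clear.
M1: starts Sat 12:00 at or after M7 ends Sat 06:30 → clear.
M7 overlaps M5.

No — it overlaps M5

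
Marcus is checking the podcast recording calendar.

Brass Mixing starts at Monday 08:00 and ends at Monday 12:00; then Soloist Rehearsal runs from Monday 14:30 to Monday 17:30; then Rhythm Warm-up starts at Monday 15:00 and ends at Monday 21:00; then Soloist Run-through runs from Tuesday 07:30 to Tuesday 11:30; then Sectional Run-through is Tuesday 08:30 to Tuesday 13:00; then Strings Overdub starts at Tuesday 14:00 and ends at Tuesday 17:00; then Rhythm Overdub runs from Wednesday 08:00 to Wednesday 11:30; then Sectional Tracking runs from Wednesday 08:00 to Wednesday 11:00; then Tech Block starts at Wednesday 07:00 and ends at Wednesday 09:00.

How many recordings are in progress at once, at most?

Sort all start/end points and keep a running count:
Monday 08:00 start Brass Mixing → 1
Monday 12:00 end Brass Mixing → 0
Monday 14:30 start Soloist Rehearsal → 1
Monday 15:00 start Rhythm Warm-up → 2
Monday 17:30 end Soloist Rehearsal → 1
Monday 21:00 end Rhythm Warm-up → 0
Tuesday 07:30 start Soloist Run-through → 1
Tuesday 08:30 start Sectional Run-through → 2
Tuesday 11:30 end Soloist Run-through → 1
Tuesday 13:00 end Sectional Run-through → 0
Tuesday 14:00 start Strings Overdub → 1
Tuesday 17:00 end Strings Overdub → 0
Wednesday 07:00 start Tech Block → 1
Wednesday 08:00 start Rhythm Overdub → 2
Wednesday 08:00 start Sectional Tracking → 3
Wednesday 09:00 end Tech Block → 2
Wednesday 11:00 end Sectional Tracking → 1
Wednesday 11:30 end Rhythm Overdub → 0
Peak is 3, at Wednesday 08:00 (Rhythm Overdub, Sectional Tracking, Tech Block).

3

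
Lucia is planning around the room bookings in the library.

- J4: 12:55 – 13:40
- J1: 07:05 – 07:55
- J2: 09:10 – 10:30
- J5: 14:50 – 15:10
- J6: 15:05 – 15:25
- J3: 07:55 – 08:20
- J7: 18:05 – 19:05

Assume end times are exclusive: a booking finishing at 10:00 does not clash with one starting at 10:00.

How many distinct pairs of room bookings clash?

1

Two intervals overlap when each starts before the other ends.
Sorted by start: J1, J3, J2, J4, J5, J6, J7.
J3 starts exactly when J1 ends (back-to-back, no overlap) — done with J1.
J2 starts after J3 ends — done with J3.
J4 starts after J2 ends — done with J2.
J5 starts after J4 ends — done with J4.
J6 starts before J5 ends → J5 and J6 overlap.
J7 starts after J5 ends.
J7 starts after J6 ends.
Overlapping pairs: J5 & J6 — 1 in total.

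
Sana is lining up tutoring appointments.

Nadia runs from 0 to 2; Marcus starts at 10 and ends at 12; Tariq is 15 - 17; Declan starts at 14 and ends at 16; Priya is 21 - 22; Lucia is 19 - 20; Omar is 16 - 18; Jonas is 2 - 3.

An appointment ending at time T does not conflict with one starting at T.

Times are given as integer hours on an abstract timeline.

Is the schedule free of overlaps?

No

Sorted by start: Nadia, Jonas, Marcus, Declan, Tariq, Omar, Lucia, Priya.
Jonas starts exactly when Nadia ends (back-to-back, no overlap), so nothing later overlaps Nadia either.
Marcus starts after Jonas ends, so nothing later overlaps Jonas either.
Declan starts after Marcus ends, so nothing later overlaps Marcus either.
Tariq starts before Declan ends → Declan and Tariq overlap.
That's a conflict, so the schedule is not conflict-free.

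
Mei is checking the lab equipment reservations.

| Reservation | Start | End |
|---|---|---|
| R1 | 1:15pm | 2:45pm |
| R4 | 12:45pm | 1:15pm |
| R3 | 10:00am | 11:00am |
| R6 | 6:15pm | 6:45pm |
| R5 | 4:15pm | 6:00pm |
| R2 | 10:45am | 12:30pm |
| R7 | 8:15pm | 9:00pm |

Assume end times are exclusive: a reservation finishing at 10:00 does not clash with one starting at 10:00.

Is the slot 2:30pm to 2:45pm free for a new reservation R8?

R3: ends 11:00am at or before R8 starts 2:30pm → clear.
R2: ends 12:30pm at or before R8 starts 2:30pm → clear.
R4: ends 1:15pm at or before R8 starts 2:30pm → clear.
R1: starts 1:15pm before R8 ends 2:45pm, and ends 2:45pm after R8 starts 2:30pm → overlap.
R5: starts 4:15pm at or after R8 ends 2:45pm → clear.
R6: starts 6:15pm at or after R8 ends 2:45pm → clear.
R7: starts 8:15pm at or after R8 ends 2:45pm → clear.
R8 overlaps R1.

No — it overlaps R1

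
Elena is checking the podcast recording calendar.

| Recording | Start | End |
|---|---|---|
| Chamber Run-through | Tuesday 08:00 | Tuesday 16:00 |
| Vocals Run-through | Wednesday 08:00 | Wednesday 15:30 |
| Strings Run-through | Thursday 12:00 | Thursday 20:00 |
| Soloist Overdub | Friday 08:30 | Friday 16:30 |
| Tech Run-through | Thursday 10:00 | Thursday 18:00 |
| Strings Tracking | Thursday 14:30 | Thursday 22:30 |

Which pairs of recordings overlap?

Sorted by start: Chamber Run-through, Vocals Run-through, Tech Run-through, Strings Run-through, Strings Tracking, Soloist Overdub.
Vocals Run-through starts after Chamber Run-through ends, so nothing later overlaps Chamber Run-through either.
Tech Run-through starts after Vocals Run-through ends, so nothing later overlaps Vocals Run-through either.
Strings Run-through starts before Tech Run-through ends → Tech Run-through and Strings Run-through overlap.
Strings Tracking starts before Tech Run-through ends → Tech Run-through and Strings Tracking overlap.
Soloist Overdub starts after Tech Run-through ends.
Strings Tracking starts before Strings Run-through ends → Strings Run-through and Strings Tracking overlap.
Soloist Overdub starts after Strings Run-through ends.
Soloist Overdub starts after Strings Tracking ends.

Strings Run-through & Strings Tracking, Strings Run-through & Tech Run-through, Strings Tracking & Tech Run-through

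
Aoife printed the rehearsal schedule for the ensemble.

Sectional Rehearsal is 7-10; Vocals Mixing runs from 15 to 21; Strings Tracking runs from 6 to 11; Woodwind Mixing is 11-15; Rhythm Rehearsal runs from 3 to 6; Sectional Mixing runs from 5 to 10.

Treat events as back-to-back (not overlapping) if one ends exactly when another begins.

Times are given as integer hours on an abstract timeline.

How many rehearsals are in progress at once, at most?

Walk through starts and ends in time order (an end at T is processed before a start at T):
3 start Rhythm Rehearsal → 1
5 start Sectional Mixing → 2
6 end Rhythm Rehearsal → 1
6 start Strings Tracking → 2
7 start Sectional Rehearsal → 3
10 end Sectional Mixing → 2
10 end Sectional Rehearsal → 1
11 end Strings Tracking → 0
11 start Woodwind Mixing → 1
15 end Woodwind Mixing → 0
15 start Vocals Mixing → 1
21 end Vocals Mixing → 0
Peak is 3, at 7 (Sectional Mixing, Sectional Rehearsal, Strings Tracking).

3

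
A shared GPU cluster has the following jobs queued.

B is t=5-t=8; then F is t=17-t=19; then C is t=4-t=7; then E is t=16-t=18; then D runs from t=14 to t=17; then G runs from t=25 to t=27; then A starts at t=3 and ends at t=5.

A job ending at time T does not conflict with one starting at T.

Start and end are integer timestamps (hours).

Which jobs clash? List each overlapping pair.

A & C, B & C, D & E, E & F

Sorted by start: A, C, B, D, E, F, G.
C starts before A ends → A and C overlap.
B starts exactly when A ends (back-to-back, no overlap), so nothing later overlaps A either.
B starts before C ends → C and B overlap.
D starts after C ends, so nothing later overlaps C either.
D starts after B ends, so nothing later overlaps B either.
E starts before D ends → D and E overlap.
F starts exactly when D ends (back-to-back, no overlap), so nothing later overlaps D either.
F starts before E ends → E and F overlap.
G starts after E ends.
G starts after F ends.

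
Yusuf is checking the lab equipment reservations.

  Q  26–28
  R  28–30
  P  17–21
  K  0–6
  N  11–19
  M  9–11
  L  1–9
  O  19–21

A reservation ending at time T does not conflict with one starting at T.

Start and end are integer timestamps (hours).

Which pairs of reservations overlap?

K & L, N & P, O & P

Sorted by start: K, L, M, N, P, O, Q, R.
L starts before K ends → K and L overlap.
M starts after K ends, so nothing later overlaps K either.
M starts exactly when L ends (back-to-back, no overlap), so nothing later overlaps L either.
N starts exactly when M ends (back-to-back, no overlap), so nothing later overlaps M either.
P starts before N ends → N and P overlap.
O starts exactly when N ends (back-to-back, no overlap), so nothing later overlaps N either.
O starts before P ends → P and O overlap.
Q starts after P ends, so nothing later overlaps P either.
Q starts after O ends, so nothing later overlaps O either.
R starts exactly when Q ends (back-to-back, no overlap).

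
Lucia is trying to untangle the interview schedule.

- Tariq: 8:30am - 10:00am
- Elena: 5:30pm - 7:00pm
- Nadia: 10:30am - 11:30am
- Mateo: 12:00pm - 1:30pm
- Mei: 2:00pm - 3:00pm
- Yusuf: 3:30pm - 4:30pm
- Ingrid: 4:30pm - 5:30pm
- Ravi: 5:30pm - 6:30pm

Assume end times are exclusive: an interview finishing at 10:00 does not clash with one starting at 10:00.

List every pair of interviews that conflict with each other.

Check each pair: they overlap iff neither finishes before the other starts.
Sorted by start: Tariq, Nadia, Mateo, Mei, Yusuf, Ingrid, Elena, Ravi.
Nadia starts after Tariq ends, so Tariq has no further overlaps.
Mateo starts after Nadia ends, so Nadia has no further overlaps.
Mei starts after Mateo ends, so Mateo has no further overlaps.
Yusuf starts after Mei ends, so Mei has no further overlaps.
Ingrid starts exactly when Yusuf ends (back-to-back, no overlap), so Yusuf has no further overlaps.
Elena starts exactly when Ingrid ends (back-to-back, no overlap), so Ingrid has no further overlaps.
Ravi starts before Elena ends → Elena and Ravi overlap.

Elena & Ravi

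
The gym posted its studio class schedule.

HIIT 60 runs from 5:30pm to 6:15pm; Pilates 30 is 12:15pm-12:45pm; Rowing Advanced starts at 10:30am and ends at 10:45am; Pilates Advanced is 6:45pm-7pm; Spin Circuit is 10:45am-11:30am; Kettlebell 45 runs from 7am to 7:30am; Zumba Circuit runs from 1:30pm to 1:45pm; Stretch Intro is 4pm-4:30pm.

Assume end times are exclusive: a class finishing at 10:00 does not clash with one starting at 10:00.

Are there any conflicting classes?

Sorted by start: Kettlebell 45, Rowing Advanced, Spin Circuit, Pilates 30, Zumba Circuit, Stretch Intro, HIIT 60, Pilates Advanced.
Rowing Advanced starts after Kettlebell 45 ends; Kettlebell 45 is clear from here.
Spin Circuit starts exactly when Rowing Advanced ends (back-to-back, no overlap); Rowing Advanced is clear from here.
Pilates 30 starts after Spin Circuit ends; Spin Circuit is clear from here.
Zumba Circuit starts after Pilates 30 ends; Pilates 30 is clear from here.
Stretch Intro starts after Zumba Circuit ends; Zumba Circuit is clear from here.
HIIT 60 starts after Stretch Intro ends; Stretch Intro is clear from here.
Pilates Advanced starts after HIIT 60 ends.
Every pair is clear; the schedule has no overlaps.

No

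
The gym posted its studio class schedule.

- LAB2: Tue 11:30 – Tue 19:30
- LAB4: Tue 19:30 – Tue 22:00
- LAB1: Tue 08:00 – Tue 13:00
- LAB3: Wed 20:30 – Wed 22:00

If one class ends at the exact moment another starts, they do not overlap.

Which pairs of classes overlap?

LAB1 & LAB2

Check each pair: they overlap iff neither finishes before the other starts.
Sorted by start: LAB1, LAB2, LAB4, LAB3.
LAB2 starts before LAB1 ends → LAB1 and LAB2 overlap.
LAB4 starts after LAB1 ends, so nothing later overlaps LAB1 either.
LAB4 starts exactly when LAB2 ends (back-to-back, no overlap), so nothing later overlaps LAB2 either.
LAB3 starts after LAB4 ends.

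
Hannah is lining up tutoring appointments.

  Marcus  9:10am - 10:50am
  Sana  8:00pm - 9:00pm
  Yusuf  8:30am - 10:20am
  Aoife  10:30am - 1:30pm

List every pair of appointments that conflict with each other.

Aoife & Marcus, Marcus & Yusuf

Check each pair: they overlap iff neither finishes before the other starts.
Sorted by start: Yusuf, Marcus, Aoife, Sana.
Marcus starts before Yusuf ends → Yusuf and Marcus overlap.
Aoife starts after Yusuf ends; Yusuf is clear from here.
Aoife starts before Marcus ends → Marcus and Aoife overlap.
Sana starts after Marcus ends.
Sana starts after Aoife ends.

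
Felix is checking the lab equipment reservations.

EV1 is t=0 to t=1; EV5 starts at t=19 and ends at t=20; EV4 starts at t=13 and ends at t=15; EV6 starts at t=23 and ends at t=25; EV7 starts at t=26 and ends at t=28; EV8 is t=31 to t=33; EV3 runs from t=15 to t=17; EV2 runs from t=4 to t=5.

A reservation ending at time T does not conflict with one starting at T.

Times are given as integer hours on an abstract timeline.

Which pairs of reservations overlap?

no overlapping pairs

Sorted by start: EV1, EV2, EV4, EV3, EV5, EV6, EV7, EV8.
EV2 starts after EV1 ends, so EV1 has no further overlaps.
EV4 starts after EV2 ends, so EV2 has no further overlaps.
EV3 starts exactly when EV4 ends (back-to-back, no overlap), so EV4 has no further overlaps.
EV5 starts after EV3 ends, so EV3 has no further overlaps.
EV6 starts after EV5 ends, so EV5 has no further overlaps.
EV7 starts after EV6 ends, so EV6 has no further overlaps.
EV8 starts after EV7 ends.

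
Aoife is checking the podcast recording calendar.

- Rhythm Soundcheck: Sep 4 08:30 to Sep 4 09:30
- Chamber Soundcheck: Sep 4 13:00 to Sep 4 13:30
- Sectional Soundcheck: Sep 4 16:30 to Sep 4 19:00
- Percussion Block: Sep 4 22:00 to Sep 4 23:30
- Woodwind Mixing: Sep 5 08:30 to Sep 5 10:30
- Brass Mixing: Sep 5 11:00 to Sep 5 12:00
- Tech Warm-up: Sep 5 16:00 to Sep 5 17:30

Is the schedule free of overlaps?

Yes

Sorted by start: Rhythm Soundcheck, Chamber Soundcheck, Sectional Soundcheck, Percussion Block, Woodwind Mixing, Brass Mixing, Tech Warm-up.
Chamber Soundcheck starts after Rhythm Soundcheck ends — done with Rhythm Soundcheck.
Sectional Soundcheck starts after Chamber Soundcheck ends — done with Chamber Soundcheck.
Percussion Block starts after Sectional Soundcheck ends — done with Sectional Soundcheck.
Woodwind Mixing starts after Percussion Block ends — done with Percussion Block.
Brass Mixing starts after Woodwind Mixing ends — done with Woodwind Mixing.
Tech Warm-up starts after Brass Mixing ends.
Every pair is clear; the schedule has no overlaps.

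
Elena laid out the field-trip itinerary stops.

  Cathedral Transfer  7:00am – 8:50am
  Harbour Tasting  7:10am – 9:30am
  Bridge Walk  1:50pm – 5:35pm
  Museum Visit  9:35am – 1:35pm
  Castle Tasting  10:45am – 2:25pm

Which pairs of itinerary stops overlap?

Bridge Walk & Castle Tasting, Castle Tasting & Museum Visit, Cathedral Transfer & Harbour Tasting

Check each pair: they overlap iff neither finishes before the other starts.
Sorted by start: Cathedral Transfer, Harbour Tasting, Museum Visit, Castle Tasting, Bridge Walk.
Harbour Tasting starts before Cathedral Transfer ends → Cathedral Transfer and Harbour Tasting overlap.
Museum Visit starts after Cathedral Transfer ends — done with Cathedral Transfer.
Museum Visit starts after Harbour Tasting ends — done with Harbour Tasting.
Castle Tasting starts before Museum Visit ends → Museum Visit and Castle Tasting overlap.
Bridge Walk starts after Museum Visit ends.
Bridge Walk starts before Castle Tasting ends → Castle Tasting and Bridge Walk overlap.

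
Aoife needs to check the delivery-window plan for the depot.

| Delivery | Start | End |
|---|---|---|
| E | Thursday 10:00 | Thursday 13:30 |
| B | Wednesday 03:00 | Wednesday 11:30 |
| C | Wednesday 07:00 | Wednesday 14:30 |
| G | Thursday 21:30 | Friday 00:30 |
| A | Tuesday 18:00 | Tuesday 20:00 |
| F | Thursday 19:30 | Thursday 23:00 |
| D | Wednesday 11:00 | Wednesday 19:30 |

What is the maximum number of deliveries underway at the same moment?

3

Walk through starts and ends in time order (an end at T is processed before a start at T):
Tuesday 18:00 start A → 1
Tuesday 20:00 end A → 0
Wednesday 03:00 start B → 1
Wednesday 07:00 start C → 2
Wednesday 11:00 start D → 3
Wednesday 11:30 end B → 2
Wednesday 14:30 end C → 1
Wednesday 19:30 end D → 0
Thursday 10:00 start E → 1
Thursday 13:30 end E → 0
Thursday 19:30 start F → 1
Thursday 21:30 start G → 2
Thursday 23:00 end F → 1
Friday 00:30 end G → 0
Peak is 3, at Wednesday 11:00 (B, C, D).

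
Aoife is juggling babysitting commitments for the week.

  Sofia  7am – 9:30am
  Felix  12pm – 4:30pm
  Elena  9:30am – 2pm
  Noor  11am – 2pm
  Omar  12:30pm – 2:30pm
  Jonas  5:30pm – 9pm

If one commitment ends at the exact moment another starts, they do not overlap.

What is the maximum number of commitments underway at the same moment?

4

Sort all start/end points and keep a running count:
7am start Sofia → 1
9:30am end Sofia → 0
9:30am start Elena → 1
11am start Noor → 2
12pm start Felix → 3
12:30pm start Omar → 4
2pm end Elena → 3
2pm end Noor → 2
2:30pm end Omar → 1
4:30pm end Felix → 0
5:30pm start Jonas → 1
9pm end Jonas → 0
Peak is 4, at 12:30pm (Elena, Felix, Noor, Omar).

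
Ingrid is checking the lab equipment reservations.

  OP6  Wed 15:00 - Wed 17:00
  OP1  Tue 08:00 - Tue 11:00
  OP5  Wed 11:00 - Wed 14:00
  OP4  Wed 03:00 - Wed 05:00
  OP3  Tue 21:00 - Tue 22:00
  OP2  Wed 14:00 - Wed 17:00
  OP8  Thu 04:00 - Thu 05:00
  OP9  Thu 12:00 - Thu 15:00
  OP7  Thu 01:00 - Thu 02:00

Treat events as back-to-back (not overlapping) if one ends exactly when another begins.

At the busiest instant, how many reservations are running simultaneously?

2

Sort all start/end points and keep a running count:
Tue 08:00 start OP1 → 1
Tue 11:00 end OP1 → 0
Tue 21:00 start OP3 → 1
Tue 22:00 end OP3 → 0
Wed 03:00 start OP4 → 1
Wed 05:00 end OP4 → 0
Wed 11:00 start OP5 → 1
Wed 14:00 end OP5 → 0
Wed 14:00 start OP2 → 1
Wed 15:00 start OP6 → 2
Wed 17:00 end OP2 → 1
Wed 17:00 end OP6 → 0
Thu 01:00 start OP7 → 1
Thu 02:00 end OP7 → 0
Thu 04:00 start OP8 → 1
Thu 05:00 end OP8 → 0
Thu 12:00 start OP9 → 1
Thu 15:00 end OP9 → 0
Peak is 2, at Wed 15:00 (OP2, OP6).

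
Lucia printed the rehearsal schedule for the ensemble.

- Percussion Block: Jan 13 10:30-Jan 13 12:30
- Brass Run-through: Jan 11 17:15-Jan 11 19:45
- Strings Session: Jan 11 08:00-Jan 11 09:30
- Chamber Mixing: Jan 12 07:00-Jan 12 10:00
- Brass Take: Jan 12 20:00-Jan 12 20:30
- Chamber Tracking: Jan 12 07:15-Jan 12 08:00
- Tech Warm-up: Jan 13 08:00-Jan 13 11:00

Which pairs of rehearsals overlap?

Chamber Mixing & Chamber Tracking, Percussion Block & Tech Warm-up

Check each pair: they overlap iff neither finishes before the other starts.
Sorted by start: Strings Session, Brass Run-through, Chamber Mixing, Chamber Tracking, Brass Take, Tech Warm-up, Percussion Block.
Brass Run-through starts after Strings Session ends; Strings Session is clear from here.
Chamber Mixing starts after Brass Run-through ends; Brass Run-through is clear from here.
Chamber Tracking starts before Chamber Mixing ends → Chamber Mixing and Chamber Tracking overlap.
Brass Take starts after Chamber Mixing ends; Chamber Mixing is clear from here.
Brass Take starts after Chamber Tracking ends; Chamber Tracking is clear from here.
Tech Warm-up starts after Brass Take ends; Brass Take is clear from here.
Percussion Block starts before Tech Warm-up ends → Tech Warm-up and Percussion Block overlap.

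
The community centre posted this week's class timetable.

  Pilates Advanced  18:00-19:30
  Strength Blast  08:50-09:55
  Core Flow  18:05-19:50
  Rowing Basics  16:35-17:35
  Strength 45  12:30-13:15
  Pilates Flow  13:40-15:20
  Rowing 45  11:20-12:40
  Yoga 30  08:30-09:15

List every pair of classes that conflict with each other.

Core Flow & Pilates Advanced, Rowing 45 & Strength 45, Strength Blast & Yoga 30

Check each pair: they overlap iff neither finishes before the other starts.
Sorted by start: Yoga 30, Strength Blast, Rowing 45, Strength 45, Pilates Flow, Rowing Basics, Pilates Advanced, Core Flow.
Strength Blast starts before Yoga 30 ends → Yoga 30 and Strength Blast overlap.
Rowing 45 starts after Yoga 30 ends; Yoga 30 is clear from here.
Rowing 45 starts after Strength Blast ends; Strength Blast is clear from here.
Strength 45 starts before Rowing 45 ends → Rowing 45 and Strength 45 overlap.
Pilates Flow starts after Rowing 45 ends; Rowing 45 is clear from here.
Pilates Flow starts after Strength 45 ends; Strength 45 is clear from here.
Rowing Basics starts after Pilates Flow ends; Pilates Flow is clear from here.
Pilates Advanced starts after Rowing Basics ends; Rowing Basics is clear from here.
Core Flow starts before Pilates Advanced ends → Pilates Advanced and Core Flow overlap.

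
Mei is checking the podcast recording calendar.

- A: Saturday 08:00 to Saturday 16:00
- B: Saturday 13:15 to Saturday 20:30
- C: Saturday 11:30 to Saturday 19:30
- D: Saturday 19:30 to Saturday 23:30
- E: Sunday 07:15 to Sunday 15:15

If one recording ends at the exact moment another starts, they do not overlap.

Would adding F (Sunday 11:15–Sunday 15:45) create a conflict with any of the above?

A: ends Saturday 16:00 at or before F starts Sunday 11:15 → clear.
C: ends Saturday 19:30 at or before F starts Sunday 11:15 → clear.
B: ends Saturday 20:30 at or before F starts Sunday 11:15 → clear.
D: ends Saturday 23:30 at or before F starts Sunday 11:15 → clear.
E: starts Sunday 07:15 before F ends Sunday 15:45, and ends Sunday 15:15 after F starts Sunday 11:15 → overlap.
F overlaps E.

Yes — it overlaps E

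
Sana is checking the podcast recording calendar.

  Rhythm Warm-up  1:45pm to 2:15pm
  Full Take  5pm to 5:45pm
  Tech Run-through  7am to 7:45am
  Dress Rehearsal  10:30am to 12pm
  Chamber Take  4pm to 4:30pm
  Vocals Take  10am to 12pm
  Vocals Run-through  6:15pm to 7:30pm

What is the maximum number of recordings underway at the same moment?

Sweep the timeline, counting +1 at each start and −1 at each end (ends before starts at a tie):
7am start Tech Run-through → 1
7:45am end Tech Run-through → 0
10am start Vocals Take → 1
10:30am start Dress Rehearsal → 2
12pm end Dress Rehearsal → 1
12pm end Vocals Take → 0
1:45pm start Rhythm Warm-up → 1
2:15pm end Rhythm Warm-up → 0
4pm start Chamber Take → 1
4:30pm end Chamber Take → 0
5pm start Full Take → 1
5:45pm end Full Take → 0
6:15pm start Vocals Run-through → 1
7:30pm end Vocals Run-through → 0
Peak is 2, at 10:30am (Dress Rehearsal, Vocals Take).

2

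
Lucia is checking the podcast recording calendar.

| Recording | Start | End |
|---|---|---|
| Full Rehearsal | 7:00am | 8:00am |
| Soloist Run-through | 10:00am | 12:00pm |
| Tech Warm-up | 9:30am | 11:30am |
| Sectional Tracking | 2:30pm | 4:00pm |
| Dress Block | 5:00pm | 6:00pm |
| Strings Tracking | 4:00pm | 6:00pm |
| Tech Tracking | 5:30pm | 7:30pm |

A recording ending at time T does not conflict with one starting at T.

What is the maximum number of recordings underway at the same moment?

3

Sweep the timeline, counting +1 at each start and −1 at each end (ends before starts at a tie):
7:00am start Full Rehearsal → 1
8:00am end Full Rehearsal → 0
9:30am start Tech Warm-up → 1
10:00am start Soloist Run-through → 2
11:30am end Tech Warm-up → 1
12:00pm end Soloist Run-through → 0
2:30pm start Sectional Tracking → 1
4:00pm end Sectional Tracking → 0
4:00pm start Strings Tracking → 1
5:00pm start Dress Block → 2
5:30pm start Tech Tracking → 3
6:00pm end Dress Block → 2
6:00pm end Strings Tracking → 1
7:30pm end Tech Tracking → 0
Peak is 3, at 5:30pm (Dress Block, Strings Tracking, Tech Tracking).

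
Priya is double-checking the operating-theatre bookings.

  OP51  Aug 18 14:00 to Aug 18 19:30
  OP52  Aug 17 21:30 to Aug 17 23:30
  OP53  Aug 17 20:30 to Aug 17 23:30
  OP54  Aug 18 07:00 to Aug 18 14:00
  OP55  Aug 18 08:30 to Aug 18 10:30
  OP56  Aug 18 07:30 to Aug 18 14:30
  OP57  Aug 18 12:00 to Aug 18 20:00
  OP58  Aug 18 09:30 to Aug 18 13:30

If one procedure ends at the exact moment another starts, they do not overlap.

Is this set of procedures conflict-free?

No

Sorted by start: OP53, OP52, OP54, OP56, OP55, OP58, OP57, OP51.
OP52 starts before OP53 ends → OP53 and OP52 overlap.
That's a conflict, so the schedule is not conflict-free.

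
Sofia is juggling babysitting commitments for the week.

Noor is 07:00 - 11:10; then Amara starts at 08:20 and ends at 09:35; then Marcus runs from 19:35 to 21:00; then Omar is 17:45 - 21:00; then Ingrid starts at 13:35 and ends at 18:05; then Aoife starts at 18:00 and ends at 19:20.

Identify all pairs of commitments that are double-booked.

Amara & Noor, Aoife & Ingrid, Aoife & Omar, Ingrid & Omar, Marcus & Omar

Sorted by start: Noor, Amara, Ingrid, Omar, Aoife, Marcus.
Amara starts before Noor ends → Noor and Amara overlap.
Ingrid starts after Noor ends — done with Noor.
Ingrid starts after Amara ends — done with Amara.
Omar starts before Ingrid ends → Ingrid and Omar overlap.
Aoife starts before Ingrid ends → Ingrid and Aoife overlap.
Marcus starts after Ingrid ends.
Aoife starts before Omar ends → Omar and Aoife overlap.
Marcus starts before Omar ends → Omar and Marcus overlap.
Marcus starts after Aoife ends.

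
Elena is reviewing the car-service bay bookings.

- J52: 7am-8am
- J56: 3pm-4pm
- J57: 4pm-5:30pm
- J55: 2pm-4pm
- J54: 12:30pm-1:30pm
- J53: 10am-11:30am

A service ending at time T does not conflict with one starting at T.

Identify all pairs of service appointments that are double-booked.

Sorted by start: J52, J53, J54, J55, J56, J57.
J53 starts after J52 ends, so J52 has no further overlaps.
J54 starts after J53 ends, so J53 has no further overlaps.
J55 starts after J54 ends, so J54 has no further overlaps.
J56 starts before J55 ends → J55 and J56 overlap.
J57 starts exactly when J55 ends (back-to-back, no overlap).
J57 starts exactly when J56 ends (back-to-back, no overlap).

J55 & J56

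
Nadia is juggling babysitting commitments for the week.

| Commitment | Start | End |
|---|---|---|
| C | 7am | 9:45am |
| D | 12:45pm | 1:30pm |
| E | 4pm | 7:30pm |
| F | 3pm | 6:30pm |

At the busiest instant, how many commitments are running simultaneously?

2

Sweep the timeline, counting +1 at each start and −1 at each end (ends before starts at a tie):
7am start C → 1
9:45am end C → 0
12:45pm start D → 1
1:30pm end D → 0
3pm start F → 1
4pm start E → 2
6:30pm end F → 1
7:30pm end E → 0
Peak is 2, at 4pm (E, F).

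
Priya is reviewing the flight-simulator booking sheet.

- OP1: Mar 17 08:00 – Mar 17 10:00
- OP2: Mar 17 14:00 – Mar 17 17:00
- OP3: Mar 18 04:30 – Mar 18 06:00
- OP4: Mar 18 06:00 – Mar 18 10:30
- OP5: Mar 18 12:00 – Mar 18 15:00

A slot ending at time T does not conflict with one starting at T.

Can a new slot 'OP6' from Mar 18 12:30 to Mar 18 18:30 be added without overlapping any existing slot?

No — it overlaps OP5

OP1: ends Mar 17 10:00 at or before OP6 starts Mar 18 12:30 → clear.
OP2: ends Mar 17 17:00 at or before OP6 starts Mar 18 12:30 → clear.
OP3: ends Mar 18 06:00 at or before OP6 starts Mar 18 12:30 → clear.
OP4: ends Mar 18 10:30 at or before OP6 starts Mar 18 12:30 → clear.
OP5: starts Mar 18 12:00 before OP6 ends Mar 18 18:30, and ends Mar 18 15:00 after OP6 starts Mar 18 12:30 → overlap.
OP6 overlaps OP5.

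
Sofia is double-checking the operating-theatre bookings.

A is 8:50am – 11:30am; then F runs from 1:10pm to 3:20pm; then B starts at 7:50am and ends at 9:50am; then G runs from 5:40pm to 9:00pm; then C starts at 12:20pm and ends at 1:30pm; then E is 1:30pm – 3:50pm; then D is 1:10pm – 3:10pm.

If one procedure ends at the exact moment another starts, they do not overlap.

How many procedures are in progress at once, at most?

3

Walk through starts and ends in time order (an end at T is processed before a start at T):
7:50am start B → 1
8:50am start A → 2
9:50am end B → 1
11:30am end A → 0
12:20pm start C → 1
1:10pm start D → 2
1:10pm start F → 3
1:30pm end C → 2
1:30pm start E → 3
3:10pm end D → 2
3:20pm end F → 1
3:50pm end E → 0
5:40pm start G → 1
9:00pm end G → 0
Peak is 3, at 1:10pm (C, D, F).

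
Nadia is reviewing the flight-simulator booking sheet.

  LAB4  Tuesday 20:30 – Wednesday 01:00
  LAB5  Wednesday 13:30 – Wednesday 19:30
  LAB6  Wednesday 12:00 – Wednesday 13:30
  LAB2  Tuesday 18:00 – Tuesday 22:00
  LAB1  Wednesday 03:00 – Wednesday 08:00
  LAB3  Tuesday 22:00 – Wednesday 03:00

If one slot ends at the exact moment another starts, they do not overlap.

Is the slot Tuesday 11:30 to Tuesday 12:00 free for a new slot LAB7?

LAB2: starts Tuesday 18:00 at or after LAB7 ends Tuesday 12:00 → clear.
LAB4: starts Tuesday 20:30 at or after LAB7 ends Tuesday 12:00 → clear.
LAB3: starts Tuesday 22:00 at or after LAB7 ends Tuesday 12:00 → clear.
LAB1: starts Wednesday 03:00 at or after LAB7 ends Tuesday 12:00 → clear.
LAB6: starts Wednesday 12:00 at or after LAB7 ends Tuesday 12:00 → clear.
LAB5: starts Wednesday 13:30 at or after LAB7 ends Tuesday 12:00 → clear.

Yes — the slot is free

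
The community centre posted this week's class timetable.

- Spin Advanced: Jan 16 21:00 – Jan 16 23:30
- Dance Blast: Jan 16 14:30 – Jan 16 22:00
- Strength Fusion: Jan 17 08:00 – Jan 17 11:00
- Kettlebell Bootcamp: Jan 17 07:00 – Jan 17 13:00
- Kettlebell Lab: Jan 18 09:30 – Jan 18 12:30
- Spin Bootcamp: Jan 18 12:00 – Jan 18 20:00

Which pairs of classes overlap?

Sorted by start: Dance Blast, Spin Advanced, Kettlebell Bootcamp, Strength Fusion, Kettlebell Lab, Spin Bootcamp.
Spin Advanced starts before Dance Blast ends → Dance Blast and Spin Advanced overlap.
Kettlebell Bootcamp starts after Dance Blast ends, so Dance Blast has no further overlaps.
Kettlebell Bootcamp starts after Spin Advanced ends, so Spin Advanced has no further overlaps.
Strength Fusion starts before Kettlebell Bootcamp ends → Kettlebell Bootcamp and Strength Fusion overlap.
Kettlebell Lab starts after Kettlebell Bootcamp ends, so Kettlebell Bootcamp has no further overlaps.
Kettlebell Lab starts after Strength Fusion ends, so Strength Fusion has no further overlaps.
Spin Bootcamp starts before Kettlebell Lab ends → Kettlebell Lab and Spin Bootcamp overlap.

Dance Blast & Spin Advanced, Kettlebell Bootcamp & Strength Fusion, Kettlebell Lab & Spin Bootcamp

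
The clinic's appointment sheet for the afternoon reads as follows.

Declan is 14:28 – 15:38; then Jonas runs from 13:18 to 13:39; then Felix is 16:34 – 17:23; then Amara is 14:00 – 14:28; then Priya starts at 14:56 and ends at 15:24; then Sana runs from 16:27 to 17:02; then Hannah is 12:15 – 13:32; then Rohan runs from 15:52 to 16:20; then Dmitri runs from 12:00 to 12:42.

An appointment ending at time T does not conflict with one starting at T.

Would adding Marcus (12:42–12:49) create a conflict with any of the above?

Yes — it overlaps Hannah

Dmitri: ends 12:42 at or before Marcus starts 12:42 → clear.
Hannah: starts 12:15 before Marcus ends 12:49, and ends 13:32 after Marcus starts 12:42 → overlap.
Jonas: starts 13:18 at or after Marcus ends 12:49 → clear.
Amara: starts 14:00 at or after Marcus ends 12:49 → clear.
Declan: starts 14:28 at or after Marcus ends 12:49 → clear.
Priya: starts 14:56 at or after Marcus ends 12:49 → clear.
Rohan: starts 15:52 at or after Marcus ends 12:49 → clear.
Sana: starts 16:27 at or after Marcus ends 12:49 → clear.
Felix: starts 16:34 at or after Marcus ends 12:49 → clear.
Marcus overlaps Hannah.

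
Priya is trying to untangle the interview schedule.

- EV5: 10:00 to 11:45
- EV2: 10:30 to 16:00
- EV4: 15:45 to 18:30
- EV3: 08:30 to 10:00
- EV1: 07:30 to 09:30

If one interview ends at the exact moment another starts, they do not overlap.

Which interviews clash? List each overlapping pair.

Sorted by start: EV1, EV3, EV5, EV2, EV4.
EV3 starts before EV1 ends → EV1 and EV3 overlap.
EV5 starts after EV1 ends, so EV1 has no further overlaps.
EV5 starts exactly when EV3 ends (back-to-back, no overlap), so EV3 has no further overlaps.
EV2 starts before EV5 ends → EV5 and EV2 overlap.
EV4 starts after EV5 ends.
EV4 starts before EV2 ends → EV2 and EV4 overlap.

EV1 & EV3, EV2 & EV4, EV2 & EV5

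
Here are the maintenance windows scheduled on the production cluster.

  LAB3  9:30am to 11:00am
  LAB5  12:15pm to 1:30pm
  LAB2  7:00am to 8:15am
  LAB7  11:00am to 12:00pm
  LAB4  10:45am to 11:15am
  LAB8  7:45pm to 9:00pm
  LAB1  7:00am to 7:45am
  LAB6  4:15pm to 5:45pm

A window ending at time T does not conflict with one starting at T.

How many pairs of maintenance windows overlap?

Sorted by start: LAB1, LAB2, LAB3, LAB4, LAB7, LAB5, LAB6, LAB8.
LAB2 starts before LAB1 ends → LAB1 and LAB2 overlap.
LAB3 starts after LAB1 ends, so LAB1 has no further overlaps.
LAB3 starts after LAB2 ends, so LAB2 has no further overlaps.
LAB4 starts before LAB3 ends → LAB3 and LAB4 overlap.
LAB7 starts exactly when LAB3 ends (back-to-back, no overlap), so LAB3 has no further overlaps.
LAB7 starts before LAB4 ends → LAB4 and LAB7 overlap.
LAB5 starts after LAB4 ends, so LAB4 has no further overlaps.
LAB5 starts after LAB7 ends, so LAB7 has no further overlaps.
LAB6 starts after LAB5 ends, so LAB5 has no further overlaps.
LAB8 starts after LAB6 ends.
Overlapping pairs: LAB1 & LAB2, LAB3 & LAB4, LAB4 & LAB7 — 3 in total.

3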